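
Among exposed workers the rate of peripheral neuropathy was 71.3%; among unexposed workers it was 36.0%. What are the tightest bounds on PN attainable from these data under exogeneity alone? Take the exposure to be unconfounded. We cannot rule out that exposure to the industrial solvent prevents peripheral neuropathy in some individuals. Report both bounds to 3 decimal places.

p₁ = 0.713, p₀ = 0.36.
Under exogeneity alone the bounds on PN are max{0,(p₁−p₀)/p₁} ≤ PN ≤ min{1,(1−p₀)/p₁}.
  lower = (p₁ − p₀)/p₁ = 0.353 / 0.713 ≈ 0.4951
  upper = min{1, (1 − p₀)/p₁} = 0.64 / 0.713 ≈ 0.8976

0.495 ≤ PN ≤ 0.898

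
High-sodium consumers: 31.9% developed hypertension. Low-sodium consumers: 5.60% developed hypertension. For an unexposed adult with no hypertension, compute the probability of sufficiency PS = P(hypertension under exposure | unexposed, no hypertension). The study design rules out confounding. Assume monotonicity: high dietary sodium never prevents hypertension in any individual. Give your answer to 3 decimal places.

p₁ = 0.319, p₀ = 0.056.
Under exogeneity and monotonicity, PS = (p₁ − p₀) / (1 − p₀).
PS = (0.319 − 0.056) / (1 − 0.056) = 0.263 / 0.944 ≈ 0.2786

PS ≈ 0.279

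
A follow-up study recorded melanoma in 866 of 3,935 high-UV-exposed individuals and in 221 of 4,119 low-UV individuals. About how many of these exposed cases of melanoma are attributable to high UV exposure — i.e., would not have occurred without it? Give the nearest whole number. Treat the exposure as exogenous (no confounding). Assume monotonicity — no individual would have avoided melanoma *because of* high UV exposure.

about 655 cases

p₁ = P(outcome | exposed) = 866/3935 = 0.22008
p₀ = P(outcome | unexposed) = 221/4119 = 0.053654
PN = (p₁ − p₀)/p₁ = (0.22008 − 0.053654) / 0.22008 ≈ 0.75620.
Attributable cases ≈ PN × (exposed cases) = 0.75620 × 866 ≈ 654.87.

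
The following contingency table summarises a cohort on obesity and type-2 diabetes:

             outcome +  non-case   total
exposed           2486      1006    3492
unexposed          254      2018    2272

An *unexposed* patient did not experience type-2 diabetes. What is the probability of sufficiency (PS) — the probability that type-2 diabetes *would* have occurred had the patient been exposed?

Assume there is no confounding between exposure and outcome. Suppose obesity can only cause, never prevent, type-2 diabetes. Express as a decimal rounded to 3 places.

p₁ = P(outcome | exposed) = 2486/3492 = 0.71191
p₀ = P(outcome | unexposed) = 254/2272 = 0.1118
Under exogeneity and monotonicity, PS = (p₁ − p₀)/(1 − p₀).
PS = (0.71191 − 0.1118) / 0.8882 ≈ 0.6757

PS ≈ 0.676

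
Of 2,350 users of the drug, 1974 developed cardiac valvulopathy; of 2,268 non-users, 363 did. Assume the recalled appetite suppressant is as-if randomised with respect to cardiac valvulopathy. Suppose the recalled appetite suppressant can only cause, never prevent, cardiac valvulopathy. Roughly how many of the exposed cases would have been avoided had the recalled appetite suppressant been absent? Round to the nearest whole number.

about 1598 cases

p₁ = P(outcome | exposed) = 1974/2350 = 0.84
p₀ = P(outcome | unexposed) = 363/2268 = 0.16005
PN = (p₁ − p₀)/p₁ = (0.84 − 0.16005) / 0.84 ≈ 0.80946.
Attributable cases ≈ PN × (exposed cases) = 0.80946 × 1974 ≈ 1597.88.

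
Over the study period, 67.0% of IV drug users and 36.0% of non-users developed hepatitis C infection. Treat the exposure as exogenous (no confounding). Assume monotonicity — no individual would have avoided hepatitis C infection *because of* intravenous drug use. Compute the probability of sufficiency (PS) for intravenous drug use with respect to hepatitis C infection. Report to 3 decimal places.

PS ≈ 0.484

p₁ = 0.67, p₀ = 0.36.
Under exogeneity and monotonicity, PS = (p₁ − p₀) / (1 − p₀).
PS = (0.67 − 0.36) / (1 − 0.36) = 0.31 / 0.64 ≈ 0.4844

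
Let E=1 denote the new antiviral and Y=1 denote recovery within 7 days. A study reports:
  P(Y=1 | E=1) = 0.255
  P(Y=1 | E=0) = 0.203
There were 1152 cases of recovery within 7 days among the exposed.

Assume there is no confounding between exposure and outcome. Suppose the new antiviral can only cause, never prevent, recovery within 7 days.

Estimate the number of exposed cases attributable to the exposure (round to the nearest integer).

Let p₁ = 0.255, p₀ = 0.203.
PN = (p₁ − p₀)/p₁ = (0.255 − 0.203) / 0.255 ≈ 0.20392.
Attributable cases ≈ PN × (exposed cases) = 0.20392 × 1152 ≈ 234.92.

about 235 cases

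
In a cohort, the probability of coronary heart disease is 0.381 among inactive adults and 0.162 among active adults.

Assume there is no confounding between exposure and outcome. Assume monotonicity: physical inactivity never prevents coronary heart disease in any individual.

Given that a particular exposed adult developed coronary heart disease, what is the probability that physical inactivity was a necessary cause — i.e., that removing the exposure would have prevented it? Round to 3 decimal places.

PN ≈ 0.575

Let p₁ = 0.381, p₀ = 0.162.
Under exogeneity and monotonicity, PN = (p₁ − p₀) / p₁.
PN = (0.381 − 0.162) / 0.381 = 0.219 / 0.381 ≈ 0.5748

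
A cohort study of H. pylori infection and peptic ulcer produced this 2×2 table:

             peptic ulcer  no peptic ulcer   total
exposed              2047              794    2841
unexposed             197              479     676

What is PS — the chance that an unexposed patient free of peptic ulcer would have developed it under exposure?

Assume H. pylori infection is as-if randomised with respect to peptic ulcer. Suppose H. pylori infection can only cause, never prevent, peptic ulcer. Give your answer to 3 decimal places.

p₁ = P(outcome | exposed) = 2047/2841 = 0.72052
p₀ = P(outcome | unexposed) = 197/676 = 0.29142
Under exogeneity and monotonicity, PS = (p₁ − p₀)/(1 − p₀).
PS = (0.72052 − 0.29142) / 0.70858 ≈ 0.6056

PS ≈ 0.606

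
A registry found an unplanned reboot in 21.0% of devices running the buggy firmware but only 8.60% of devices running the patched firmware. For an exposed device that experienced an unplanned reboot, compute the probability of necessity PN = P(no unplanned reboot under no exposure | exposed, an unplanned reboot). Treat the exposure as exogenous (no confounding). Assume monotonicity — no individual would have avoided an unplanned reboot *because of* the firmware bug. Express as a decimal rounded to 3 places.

PN ≈ 0.590

p₁ = 0.21, p₀ = 0.086.
Under exogeneity and monotonicity, PN = (p₁ − p₀) / p₁.
PN = (0.21 − 0.086) / 0.21 = 0.124 / 0.21 ≈ 0.5905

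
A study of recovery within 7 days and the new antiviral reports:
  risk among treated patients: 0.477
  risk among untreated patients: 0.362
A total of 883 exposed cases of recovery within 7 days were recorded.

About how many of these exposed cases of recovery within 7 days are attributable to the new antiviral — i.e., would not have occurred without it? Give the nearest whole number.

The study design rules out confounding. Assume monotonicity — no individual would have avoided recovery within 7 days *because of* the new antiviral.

about 213 cases

Let p₁ = 0.477, p₀ = 0.362.
PN = (p₁ − p₀)/p₁ = (0.477 − 0.362) / 0.477 ≈ 0.24109.
Attributable cases ≈ PN × (exposed cases) = 0.24109 × 883 ≈ 212.88.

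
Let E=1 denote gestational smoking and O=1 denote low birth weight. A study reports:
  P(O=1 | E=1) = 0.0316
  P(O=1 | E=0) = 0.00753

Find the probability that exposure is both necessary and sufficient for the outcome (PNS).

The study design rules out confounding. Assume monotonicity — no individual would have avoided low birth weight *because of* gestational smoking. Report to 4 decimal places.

Let p₁ = 0.0316, p₀ = 0.00753.
Under exogeneity and monotonicity, PNS = p₁ − p₀.
PNS = 0.0316 − 0.00753 = 0.02407

PNS ≈ 0.0241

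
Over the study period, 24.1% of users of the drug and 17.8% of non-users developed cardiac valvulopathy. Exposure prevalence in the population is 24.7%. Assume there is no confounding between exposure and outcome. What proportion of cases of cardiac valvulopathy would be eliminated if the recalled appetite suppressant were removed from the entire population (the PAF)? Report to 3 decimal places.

PAF ≈ 0.080

p₁ = 0.241, p₀ = 0.178.
Overall risk P(Y=1) = π·p₁ + (1−π)·p₀ = 0.247×0.241 + 0.753×0.178 = 0.19356.
Under exogeneity, PAF = [P(Y=1) − p₀] / P(Y=1).
PAF = (0.19356 − 0.178) / 0.19356 ≈ 0.0804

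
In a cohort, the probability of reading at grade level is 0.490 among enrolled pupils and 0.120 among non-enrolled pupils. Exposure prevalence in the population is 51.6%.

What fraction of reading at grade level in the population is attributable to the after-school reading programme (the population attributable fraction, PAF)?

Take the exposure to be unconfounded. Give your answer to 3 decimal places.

PAF ≈ 0.614

Let p₁ = 0.49, p₀ = 0.12.
Overall risk P(Y=1) = π·p₁ + (1−π)·p₀ = 0.516×0.49 + 0.484×0.12 = 0.31092.
Under exogeneity, PAF = [P(Y=1) − p₀] / P(Y=1).
PAF = (0.31092 − 0.12) / 0.31092 ≈ 0.6140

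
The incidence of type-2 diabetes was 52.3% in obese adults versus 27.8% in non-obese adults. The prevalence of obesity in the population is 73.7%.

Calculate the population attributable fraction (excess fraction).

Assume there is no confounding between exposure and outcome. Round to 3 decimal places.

PAF ≈ 0.394

p₁ = 0.523, p₀ = 0.278.
Overall risk P(Y=1) = π·p₁ + (1−π)·p₀ = 0.737×0.523 + 0.263×0.278 = 0.45857.
Under exogeneity, PAF = [P(Y=1) − p₀] / P(Y=1).
PAF = (0.45857 − 0.278) / 0.45857 ≈ 0.3938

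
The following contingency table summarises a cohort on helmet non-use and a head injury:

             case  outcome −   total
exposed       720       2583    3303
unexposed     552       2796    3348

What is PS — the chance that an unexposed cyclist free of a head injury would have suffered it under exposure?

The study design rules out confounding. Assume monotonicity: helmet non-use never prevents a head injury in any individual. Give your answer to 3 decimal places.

PS ≈ 0.064

p₁ = P(outcome | exposed) = 720/3303 = 0.21798
p₀ = P(outcome | unexposed) = 552/3348 = 0.16487
Under exogeneity and monotonicity, PS = (p₁ − p₀)/(1 − p₀).
PS = (0.21798 − 0.16487) / 0.83513 ≈ 0.0636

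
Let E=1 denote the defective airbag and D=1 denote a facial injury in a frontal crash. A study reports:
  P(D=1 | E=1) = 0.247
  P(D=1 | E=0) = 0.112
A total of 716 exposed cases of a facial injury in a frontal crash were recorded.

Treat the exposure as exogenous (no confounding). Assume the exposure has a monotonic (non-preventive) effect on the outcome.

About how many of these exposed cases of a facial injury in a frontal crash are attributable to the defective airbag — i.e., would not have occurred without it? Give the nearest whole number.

Let p₁ = 0.247, p₀ = 0.112.
PN = (p₁ − p₀)/p₁ = (0.247 − 0.112) / 0.247 ≈ 0.54656.
Attributable cases ≈ PN × (exposed cases) = 0.54656 × 716 ≈ 391.34.

about 391 cases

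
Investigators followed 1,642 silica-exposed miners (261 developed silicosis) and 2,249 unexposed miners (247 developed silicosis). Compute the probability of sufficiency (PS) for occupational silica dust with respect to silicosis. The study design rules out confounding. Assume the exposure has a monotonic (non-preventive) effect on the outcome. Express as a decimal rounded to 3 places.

PS ≈ 0.055

p₁ = P(outcome | exposed) = 261/1642 = 0.15895
p₀ = P(outcome | unexposed) = 247/2249 = 0.10983
Under exogeneity and monotonicity, PS = (p₁ − p₀) / (1 − p₀).
PS = (0.15895 − 0.10983) / (1 − 0.10983) = 0.049126 / 0.89017 ≈ 0.0552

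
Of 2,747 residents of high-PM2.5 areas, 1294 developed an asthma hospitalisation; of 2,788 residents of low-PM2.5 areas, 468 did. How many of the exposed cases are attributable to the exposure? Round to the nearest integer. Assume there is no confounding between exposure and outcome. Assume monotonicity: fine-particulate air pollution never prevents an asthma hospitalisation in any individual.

p₁ = P(outcome | exposed) = 1294/2747 = 0.47106
p₀ = P(outcome | unexposed) = 468/2788 = 0.16786
PN = (p₁ − p₀)/p₁ = (0.47106 − 0.16786) / 0.47106 ≈ 0.64365.
Attributable cases ≈ PN × (exposed cases) = 0.64365 × 1294 ≈ 832.88.

about 833 cases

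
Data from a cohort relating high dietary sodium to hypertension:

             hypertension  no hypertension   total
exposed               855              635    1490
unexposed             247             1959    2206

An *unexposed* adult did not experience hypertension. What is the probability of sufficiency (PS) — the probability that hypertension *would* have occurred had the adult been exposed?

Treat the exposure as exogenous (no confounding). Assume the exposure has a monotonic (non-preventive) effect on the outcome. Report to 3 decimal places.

p₁ = P(outcome | exposed) = 855/1490 = 0.57383
p₀ = P(outcome | unexposed) = 247/2206 = 0.11197
Under exogeneity and monotonicity, PS = (p₁ − p₀) / (1 − p₀).
PS = (0.57383 − 0.11197) / (1 − 0.11197) = 0.46186 / 0.88803 ≈ 0.5201

PS ≈ 0.520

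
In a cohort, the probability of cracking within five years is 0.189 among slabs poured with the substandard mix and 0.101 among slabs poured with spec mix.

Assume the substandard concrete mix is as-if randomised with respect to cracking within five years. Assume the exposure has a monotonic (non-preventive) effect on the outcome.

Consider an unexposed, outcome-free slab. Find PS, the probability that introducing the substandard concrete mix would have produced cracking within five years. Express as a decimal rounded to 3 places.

Let p₁ = 0.189, p₀ = 0.101.
Under exogeneity and monotonicity, PS = (p₁ − p₀) / (1 − p₀).
PS = (0.189 − 0.101) / (1 − 0.101) = 0.088 / 0.899 ≈ 0.0979

PS ≈ 0.098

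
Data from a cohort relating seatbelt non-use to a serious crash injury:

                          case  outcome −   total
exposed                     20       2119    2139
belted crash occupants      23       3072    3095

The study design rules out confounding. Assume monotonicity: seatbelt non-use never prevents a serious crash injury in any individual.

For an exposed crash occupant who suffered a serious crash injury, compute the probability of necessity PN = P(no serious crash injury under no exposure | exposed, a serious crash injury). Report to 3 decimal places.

p₁ = P(outcome | exposed) = 20/2139 = 0.0093502
p₀ = P(outcome | unexposed) = 23/3095 = 0.0074313
Under exogeneity and monotonicity, PN = (p₁ − p₀)/p₁.
PN = (0.0093502 − 0.0074313) / 0.0093502 ≈ 0.2052

PN ≈ 0.205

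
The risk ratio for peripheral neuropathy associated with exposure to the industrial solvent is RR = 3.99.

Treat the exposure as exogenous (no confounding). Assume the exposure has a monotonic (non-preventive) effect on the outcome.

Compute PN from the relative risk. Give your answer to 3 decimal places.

Under exogeneity and monotonicity, PN = (RR − 1) / RR = 1 − 1/RR.
PN = (3.99 − 1) / 3.99 = 2.99 / 3.99 ≈ 0.7494

PN ≈ 0.749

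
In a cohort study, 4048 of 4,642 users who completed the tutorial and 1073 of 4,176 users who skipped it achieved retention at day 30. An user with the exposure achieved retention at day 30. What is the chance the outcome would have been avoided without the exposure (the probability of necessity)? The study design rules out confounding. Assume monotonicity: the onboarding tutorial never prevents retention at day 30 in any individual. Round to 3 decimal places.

PN ≈ 0.705

p₁ = P(outcome | exposed) = 4048/4642 = 0.87204
p₀ = P(outcome | unexposed) = 1073/4176 = 0.25694
Under exogeneity and monotonicity, PN = (p₁ − p₀) / p₁.
PN = (0.87204 − 0.25694) / 0.87204 = 0.61509 / 0.87204 ≈ 0.7054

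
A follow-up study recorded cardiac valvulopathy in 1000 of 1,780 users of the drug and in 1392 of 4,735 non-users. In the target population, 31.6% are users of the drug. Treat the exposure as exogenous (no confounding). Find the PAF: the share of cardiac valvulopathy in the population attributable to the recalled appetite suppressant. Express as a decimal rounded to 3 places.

PAF ≈ 0.224

p₁ = P(outcome | exposed) = 1000/1780 = 0.5618
p₀ = P(outcome | unexposed) = 1392/4735 = 0.29398
Overall risk P(Y=1) = π·p₁ + (1−π)·p₀ = 0.316×0.5618 + 0.684×0.29398 = 0.37861.
Under exogeneity, PAF = [P(Y=1) − p₀] / P(Y=1).
PAF = (0.37861 − 0.29398) / 0.37861 ≈ 0.2235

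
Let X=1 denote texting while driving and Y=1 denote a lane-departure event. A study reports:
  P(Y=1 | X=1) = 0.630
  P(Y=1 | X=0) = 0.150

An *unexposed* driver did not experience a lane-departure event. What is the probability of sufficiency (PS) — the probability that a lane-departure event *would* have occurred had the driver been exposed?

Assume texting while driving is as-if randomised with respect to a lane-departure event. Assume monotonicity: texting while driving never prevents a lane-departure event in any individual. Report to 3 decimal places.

PS ≈ 0.565

Let p₁ = 0.63, p₀ = 0.15.
Under exogeneity and monotonicity, PS = (p₁ − p₀) / (1 − p₀).
PS = (0.63 − 0.15) / (1 − 0.15) = 0.48 / 0.85 ≈ 0.5647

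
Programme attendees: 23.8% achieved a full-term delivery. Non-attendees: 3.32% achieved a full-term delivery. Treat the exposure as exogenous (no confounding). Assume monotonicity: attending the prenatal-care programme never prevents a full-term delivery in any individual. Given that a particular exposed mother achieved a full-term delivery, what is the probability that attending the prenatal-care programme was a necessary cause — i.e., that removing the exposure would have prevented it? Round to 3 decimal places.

PN ≈ 0.861

p₁ = 0.238, p₀ = 0.0332.
Under exogeneity and monotonicity, PN = (p₁ − p₀) / p₁.
PN = (0.238 − 0.0332) / 0.238 = 0.2048 / 0.238 ≈ 0.8605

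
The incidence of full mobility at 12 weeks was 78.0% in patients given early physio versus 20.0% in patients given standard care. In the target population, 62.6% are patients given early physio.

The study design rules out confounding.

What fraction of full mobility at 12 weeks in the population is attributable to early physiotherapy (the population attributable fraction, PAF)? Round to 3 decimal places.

p₁ = 0.78, p₀ = 0.2.
Overall risk P(Y=1) = π·p₁ + (1−π)·p₀ = 0.626×0.78 + 0.374×0.2 = 0.56308.
Under exogeneity, PAF = [P(Y=1) − p₀] / P(Y=1).
PAF = (0.56308 − 0.2) / 0.56308 ≈ 0.6448

PAF ≈ 0.645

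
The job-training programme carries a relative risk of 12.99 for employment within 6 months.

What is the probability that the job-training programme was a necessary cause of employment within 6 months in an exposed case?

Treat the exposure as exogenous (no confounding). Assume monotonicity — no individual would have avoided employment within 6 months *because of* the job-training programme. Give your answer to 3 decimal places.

Under exogeneity and monotonicity, PN = (RR − 1) / RR = 1 − 1/RR.
PN = (12.99 − 1) / 12.99 = 11.99 / 12.99 ≈ 0.9230

PN ≈ 0.923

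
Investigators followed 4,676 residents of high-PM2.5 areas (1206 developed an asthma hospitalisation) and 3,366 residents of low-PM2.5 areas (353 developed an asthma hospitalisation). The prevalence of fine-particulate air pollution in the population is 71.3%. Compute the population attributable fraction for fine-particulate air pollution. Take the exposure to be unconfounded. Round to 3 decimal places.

p₁ = P(outcome | exposed) = 1206/4676 = 0.25791
p₀ = P(outcome | unexposed) = 353/3366 = 0.10487
Overall risk P(Y=1) = π·p₁ + (1−π)·p₀ = 0.713×0.25791 + 0.287×0.10487 = 0.21399.
Under exogeneity, PAF = [P(Y=1) − p₀] / P(Y=1).
PAF = (0.21399 − 0.10487) / 0.21399 ≈ 0.5099

PAF ≈ 0.510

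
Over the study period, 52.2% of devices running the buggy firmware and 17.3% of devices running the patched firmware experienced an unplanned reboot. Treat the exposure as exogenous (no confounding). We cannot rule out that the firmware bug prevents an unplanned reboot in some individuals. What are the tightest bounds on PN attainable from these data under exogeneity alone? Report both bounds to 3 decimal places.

0.669 ≤ PN ≤ 1.000

p₁ = 0.522, p₀ = 0.173.
Under exogeneity alone the bounds on PN are max{0,(p₁−p₀)/p₁} ≤ PN ≤ min{1,(1−p₀)/p₁}.
  lower = (p₁ − p₀)/p₁ = 0.349 / 0.522 ≈ 0.6686
  upper = min{1, (1 − p₀)/p₁} = 0.827 / 0.522 ≈ 1.5843 → capped at 1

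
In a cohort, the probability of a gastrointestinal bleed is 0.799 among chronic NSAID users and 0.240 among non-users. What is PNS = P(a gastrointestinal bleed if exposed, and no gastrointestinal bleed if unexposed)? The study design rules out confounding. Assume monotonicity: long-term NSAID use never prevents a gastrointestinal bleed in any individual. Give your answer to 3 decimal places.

PNS ≈ 0.559

Let p₁ = 0.799, p₀ = 0.24.
Under exogeneity and monotonicity, PNS = p₁ − p₀.
PNS = 0.799 − 0.24 = 0.559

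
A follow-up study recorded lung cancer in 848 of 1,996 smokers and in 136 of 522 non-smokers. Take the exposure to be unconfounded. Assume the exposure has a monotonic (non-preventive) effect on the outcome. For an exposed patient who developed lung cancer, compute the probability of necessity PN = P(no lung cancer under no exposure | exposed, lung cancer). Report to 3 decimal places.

p₁ = P(outcome | exposed) = 848/1996 = 0.42485
p₀ = P(outcome | unexposed) = 136/522 = 0.26054
Under exogeneity and monotonicity, PN = (p₁ − p₀) / p₁.
PN = (0.42485 − 0.26054) / 0.42485 = 0.16431 / 0.42485 ≈ 0.3868

PN ≈ 0.387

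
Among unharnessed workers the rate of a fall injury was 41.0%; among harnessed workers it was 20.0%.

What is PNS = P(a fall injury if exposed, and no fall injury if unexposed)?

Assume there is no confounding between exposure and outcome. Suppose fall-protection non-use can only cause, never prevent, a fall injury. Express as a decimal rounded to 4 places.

PNS ≈ 0.2100

p₁ = 0.41, p₀ = 0.2.
Under exogeneity and monotonicity, PNS = p₁ − p₀.
PNS = 0.41 − 0.2 = 0.21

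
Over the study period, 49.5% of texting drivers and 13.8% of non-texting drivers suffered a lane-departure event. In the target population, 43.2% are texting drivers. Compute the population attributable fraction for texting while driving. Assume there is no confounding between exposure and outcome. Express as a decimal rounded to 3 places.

PAF ≈ 0.528

p₁ = 0.495, p₀ = 0.138.
Overall risk P(Y=1) = π·p₁ + (1−π)·p₀ = 0.432×0.495 + 0.568×0.138 = 0.29222.
Under exogeneity, PAF = [P(Y=1) − p₀] / P(Y=1).
PAF = (0.29222 − 0.138) / 0.29222 ≈ 0.5278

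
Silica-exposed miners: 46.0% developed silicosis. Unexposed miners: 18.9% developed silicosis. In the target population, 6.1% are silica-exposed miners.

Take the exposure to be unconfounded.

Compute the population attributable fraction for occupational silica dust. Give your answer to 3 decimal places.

p₁ = 0.46, p₀ = 0.189.
Overall risk P(Y=1) = π·p₁ + (1−π)·p₀ = 0.061×0.46 + 0.939×0.189 = 0.20553.
Under exogeneity, PAF = [P(Y=1) − p₀] / P(Y=1).
PAF = (0.20553 − 0.189) / 0.20553 ≈ 0.0804

PAF ≈ 0.080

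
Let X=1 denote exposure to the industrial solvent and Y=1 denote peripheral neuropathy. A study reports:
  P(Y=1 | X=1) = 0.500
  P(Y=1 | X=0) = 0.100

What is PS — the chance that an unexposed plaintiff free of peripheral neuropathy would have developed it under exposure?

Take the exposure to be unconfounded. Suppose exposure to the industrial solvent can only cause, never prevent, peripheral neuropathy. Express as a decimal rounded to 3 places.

PS ≈ 0.444

Let p₁ = 0.5, p₀ = 0.1.
Under exogeneity and monotonicity, PS = (p₁ − p₀) / (1 − p₀).
PS = (0.5 − 0.1) / (1 − 0.1) = 0.4 / 0.9 ≈ 0.4444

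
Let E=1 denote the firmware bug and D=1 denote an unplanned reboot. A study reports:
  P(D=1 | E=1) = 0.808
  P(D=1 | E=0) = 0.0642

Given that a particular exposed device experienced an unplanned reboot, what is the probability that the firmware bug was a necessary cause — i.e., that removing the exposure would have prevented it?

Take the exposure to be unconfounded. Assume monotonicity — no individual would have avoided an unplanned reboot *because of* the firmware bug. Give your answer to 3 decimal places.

Let p₁ = 0.808, p₀ = 0.0642.
Under exogeneity and monotonicity, PN = (p₁ − p₀) / p₁.
PN = (0.808 − 0.0642) / 0.808 = 0.7438 / 0.808 ≈ 0.9205

PN ≈ 0.921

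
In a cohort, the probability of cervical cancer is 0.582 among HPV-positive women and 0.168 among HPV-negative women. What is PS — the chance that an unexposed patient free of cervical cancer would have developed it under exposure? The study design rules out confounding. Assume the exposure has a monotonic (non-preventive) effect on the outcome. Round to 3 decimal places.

PS ≈ 0.498

Let p₁ = 0.582, p₀ = 0.168.
Under exogeneity and monotonicity, PS = (p₁ − p₀) / (1 − p₀).
PS = (0.582 − 0.168) / (1 − 0.168) = 0.414 / 0.832 ≈ 0.4976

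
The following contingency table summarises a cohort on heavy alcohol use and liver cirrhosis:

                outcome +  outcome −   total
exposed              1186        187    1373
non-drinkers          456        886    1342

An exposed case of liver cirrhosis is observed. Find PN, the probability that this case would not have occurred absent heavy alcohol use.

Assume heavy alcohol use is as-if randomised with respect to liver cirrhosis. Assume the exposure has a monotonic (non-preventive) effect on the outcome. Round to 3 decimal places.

PN ≈ 0.607

p₁ = P(outcome | exposed) = 1186/1373 = 0.8638
p₀ = P(outcome | unexposed) = 456/1342 = 0.33979
Under exogeneity and monotonicity, PN = (p₁ − p₀) / p₁.
PN = (0.8638 − 0.33979) / 0.8638 = 0.52401 / 0.8638 ≈ 0.6066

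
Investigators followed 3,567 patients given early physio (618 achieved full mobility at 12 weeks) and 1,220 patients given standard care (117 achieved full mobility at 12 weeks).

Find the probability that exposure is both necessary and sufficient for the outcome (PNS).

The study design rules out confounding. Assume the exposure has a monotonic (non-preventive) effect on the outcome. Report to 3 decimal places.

PNS ≈ 0.077

p₁ = P(outcome | exposed) = 618/3567 = 0.17325
p₀ = P(outcome | unexposed) = 117/1220 = 0.095902
Under exogeneity and monotonicity, PNS = p₁ − p₀.
PNS = 0.17325 − 0.095902 = 0.077353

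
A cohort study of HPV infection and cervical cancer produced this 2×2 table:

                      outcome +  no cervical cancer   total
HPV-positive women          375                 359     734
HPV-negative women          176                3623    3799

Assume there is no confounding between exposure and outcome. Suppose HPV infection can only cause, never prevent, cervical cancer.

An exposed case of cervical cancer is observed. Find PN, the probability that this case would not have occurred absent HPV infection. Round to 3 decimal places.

PN ≈ 0.909

p₁ = P(outcome | exposed) = 375/734 = 0.5109
p₀ = P(outcome | unexposed) = 176/3799 = 0.046328
Under exogeneity and monotonicity, PN = (p₁ − p₀)/p₁.
PN = (0.5109 − 0.046328) / 0.5109 ≈ 0.9093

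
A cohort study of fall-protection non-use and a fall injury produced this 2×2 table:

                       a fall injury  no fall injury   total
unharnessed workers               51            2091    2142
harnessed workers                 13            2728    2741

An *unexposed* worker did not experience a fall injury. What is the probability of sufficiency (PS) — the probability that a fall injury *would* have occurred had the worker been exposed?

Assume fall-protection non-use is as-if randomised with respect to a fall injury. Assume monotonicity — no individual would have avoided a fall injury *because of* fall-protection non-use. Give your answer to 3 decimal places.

PS ≈ 0.019

p₁ = P(outcome | exposed) = 51/2142 = 0.02381
p₀ = P(outcome | unexposed) = 13/2741 = 0.0047428
Under exogeneity and monotonicity, PS = (p₁ − p₀)/(1 − p₀).
PS = (0.02381 − 0.0047428) / 0.99526 ≈ 0.0192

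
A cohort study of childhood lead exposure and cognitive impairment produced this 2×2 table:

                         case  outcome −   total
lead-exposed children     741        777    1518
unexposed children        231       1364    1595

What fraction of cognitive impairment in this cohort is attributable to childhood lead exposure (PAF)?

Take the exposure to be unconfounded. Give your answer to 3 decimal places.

PAF ≈ 0.536

p₁ = P(outcome | exposed) = 741/1518 = 0.48814
p₀ = P(outcome | unexposed) = 231/1595 = 0.14483
Exposure prevalence π = 1518/3113 = 0.48763; overall risk P(Y=1) = 0.31224.
Under exogeneity, PAF = [P(Y=1) − p₀]/P(Y=1).
PAF = (0.31224 − 0.14483) / 0.31224 ≈ 0.5362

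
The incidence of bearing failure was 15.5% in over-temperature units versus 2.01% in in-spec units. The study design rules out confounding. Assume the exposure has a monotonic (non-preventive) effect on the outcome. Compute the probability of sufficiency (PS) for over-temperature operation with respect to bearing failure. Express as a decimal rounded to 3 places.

PS ≈ 0.138

p₁ = 0.155, p₀ = 0.0201.
Under exogeneity and monotonicity, PS = (p₁ − p₀) / (1 − p₀).
PS = (0.155 − 0.0201) / (1 − 0.0201) = 0.1349 / 0.9799 ≈ 0.1377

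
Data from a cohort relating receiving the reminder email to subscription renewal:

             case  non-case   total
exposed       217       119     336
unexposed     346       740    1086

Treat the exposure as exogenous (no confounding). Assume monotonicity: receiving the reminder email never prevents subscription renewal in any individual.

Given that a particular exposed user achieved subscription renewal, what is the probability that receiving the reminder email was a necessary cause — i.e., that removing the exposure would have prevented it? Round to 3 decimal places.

PN ≈ 0.507

p₁ = P(outcome | exposed) = 217/336 = 0.64583
p₀ = P(outcome | unexposed) = 346/1086 = 0.3186
Under exogeneity and monotonicity, PN = (p₁ − p₀)/p₁.
PN = (0.64583 − 0.3186) / 0.64583 ≈ 0.5067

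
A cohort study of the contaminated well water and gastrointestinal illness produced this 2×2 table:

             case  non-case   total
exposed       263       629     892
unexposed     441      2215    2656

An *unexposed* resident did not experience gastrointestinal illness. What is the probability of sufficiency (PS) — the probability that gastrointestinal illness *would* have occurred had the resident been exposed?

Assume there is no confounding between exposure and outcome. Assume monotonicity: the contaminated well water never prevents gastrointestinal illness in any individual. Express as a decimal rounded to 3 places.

PS ≈ 0.154

p₁ = P(outcome | exposed) = 263/892 = 0.29484
p₀ = P(outcome | unexposed) = 441/2656 = 0.16604
Under exogeneity and monotonicity, PS = (p₁ − p₀) / (1 − p₀).
PS = (0.29484 − 0.16604) / (1 − 0.16604) = 0.1288 / 0.83396 ≈ 0.1544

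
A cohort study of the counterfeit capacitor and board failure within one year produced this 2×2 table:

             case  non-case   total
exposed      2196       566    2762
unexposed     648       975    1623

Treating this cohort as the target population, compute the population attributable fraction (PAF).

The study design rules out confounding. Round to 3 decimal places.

PAF ≈ 0.384

p₁ = P(outcome | exposed) = 2196/2762 = 0.79508
p₀ = P(outcome | unexposed) = 648/1623 = 0.39926
Exposure prevalence π = 2762/4385 = 0.62987; overall risk P(Y=1) = 0.64857.
Under exogeneity, PAF = [P(Y=1) − p₀]/P(Y=1).
PAF = (0.64857 − 0.39926) / 0.64857 ≈ 0.3844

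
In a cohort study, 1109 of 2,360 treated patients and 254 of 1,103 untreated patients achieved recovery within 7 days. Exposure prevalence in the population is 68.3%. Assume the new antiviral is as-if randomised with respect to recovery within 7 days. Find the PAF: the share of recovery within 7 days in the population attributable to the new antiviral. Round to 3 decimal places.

p₁ = P(outcome | exposed) = 1109/2360 = 0.46992
p₀ = P(outcome | unexposed) = 254/1103 = 0.23028
Overall risk P(Y=1) = π·p₁ + (1−π)·p₀ = 0.683×0.46992 + 0.317×0.23028 = 0.39395.
Under exogeneity, PAF = [P(Y=1) − p₀] / P(Y=1).
PAF = (0.39395 − 0.23028) / 0.39395 ≈ 0.4155

PAF ≈ 0.415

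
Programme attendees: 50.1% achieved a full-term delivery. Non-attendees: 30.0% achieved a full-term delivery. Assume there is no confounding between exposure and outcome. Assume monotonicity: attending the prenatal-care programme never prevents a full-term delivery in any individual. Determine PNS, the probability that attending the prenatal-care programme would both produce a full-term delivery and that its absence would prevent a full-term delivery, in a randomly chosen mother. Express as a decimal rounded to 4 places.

PNS ≈ 0.2010

p₁ = 0.501, p₀ = 0.3.
Under exogeneity and monotonicity, PNS = p₁ − p₀.
PNS = 0.501 − 0.3 = 0.201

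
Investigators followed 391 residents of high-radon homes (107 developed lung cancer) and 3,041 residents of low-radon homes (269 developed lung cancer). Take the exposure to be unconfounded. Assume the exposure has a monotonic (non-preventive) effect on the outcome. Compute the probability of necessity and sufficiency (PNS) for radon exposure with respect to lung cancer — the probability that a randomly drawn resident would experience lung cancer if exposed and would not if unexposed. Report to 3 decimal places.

PNS ≈ 0.185

p₁ = P(outcome | exposed) = 107/391 = 0.27366
p₀ = P(outcome | unexposed) = 269/3041 = 0.088458
Under exogeneity and monotonicity, PNS = p₁ − p₀.
PNS = 0.27366 − 0.088458 = 0.1852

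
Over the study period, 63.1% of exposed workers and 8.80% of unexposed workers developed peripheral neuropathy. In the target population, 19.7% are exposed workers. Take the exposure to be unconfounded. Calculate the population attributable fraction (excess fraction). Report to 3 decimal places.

PAF ≈ 0.549

p₁ = 0.631, p₀ = 0.088.
Overall risk P(Y=1) = π·p₁ + (1−π)·p₀ = 0.197×0.631 + 0.803×0.088 = 0.19497.
Under exogeneity, PAF = [P(Y=1) − p₀] / P(Y=1).
PAF = (0.19497 − 0.088) / 0.19497 ≈ 0.5487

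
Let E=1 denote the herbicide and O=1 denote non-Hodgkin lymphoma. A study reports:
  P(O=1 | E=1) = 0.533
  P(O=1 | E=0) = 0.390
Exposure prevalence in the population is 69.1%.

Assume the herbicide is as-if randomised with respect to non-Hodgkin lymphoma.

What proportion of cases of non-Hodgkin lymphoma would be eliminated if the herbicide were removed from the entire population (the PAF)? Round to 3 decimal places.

PAF ≈ 0.202

Let p₁ = 0.533, p₀ = 0.39.
Overall risk P(Y=1) = π·p₁ + (1−π)·p₀ = 0.691×0.533 + 0.309×0.39 = 0.48881.
Under exogeneity, PAF = [P(Y=1) − p₀] / P(Y=1).
PAF = (0.48881 − 0.39) / 0.48881 ≈ 0.2021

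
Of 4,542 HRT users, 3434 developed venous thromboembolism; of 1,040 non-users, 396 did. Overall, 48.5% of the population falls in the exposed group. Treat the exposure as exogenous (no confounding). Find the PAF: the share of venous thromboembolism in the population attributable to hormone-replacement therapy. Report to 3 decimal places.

PAF ≈ 0.323

p₁ = P(outcome | exposed) = 3434/4542 = 0.75605
p₀ = P(outcome | unexposed) = 396/1040 = 0.38077
Overall risk P(Y=1) = π·p₁ + (1−π)·p₀ = 0.485×0.75605 + 0.515×0.38077 = 0.56278.
Under exogeneity, PAF = [P(Y=1) − p₀] / P(Y=1).
PAF = (0.56278 − 0.38077) / 0.56278 ≈ 0.3234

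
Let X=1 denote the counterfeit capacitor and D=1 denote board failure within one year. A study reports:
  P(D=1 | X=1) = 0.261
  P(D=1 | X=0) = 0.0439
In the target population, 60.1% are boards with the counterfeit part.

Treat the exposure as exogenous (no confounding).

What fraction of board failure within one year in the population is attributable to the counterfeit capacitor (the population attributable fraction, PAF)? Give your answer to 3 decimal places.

PAF ≈ 0.748

Let p₁ = 0.261, p₀ = 0.0439.
Overall risk P(Y=1) = π·p₁ + (1−π)·p₀ = 0.601×0.261 + 0.399×0.0439 = 0.17438.
Under exogeneity, PAF = [P(Y=1) − p₀] / P(Y=1).
PAF = (0.17438 − 0.0439) / 0.17438 ≈ 0.7482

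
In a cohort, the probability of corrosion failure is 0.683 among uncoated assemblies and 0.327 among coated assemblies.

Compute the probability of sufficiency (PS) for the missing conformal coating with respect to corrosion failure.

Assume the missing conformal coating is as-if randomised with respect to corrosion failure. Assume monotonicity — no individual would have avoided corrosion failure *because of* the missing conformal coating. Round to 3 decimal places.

PS ≈ 0.529

Let p₁ = 0.683, p₀ = 0.327.
Under exogeneity and monotonicity, PS = (p₁ − p₀) / (1 − p₀).
PS = (0.683 − 0.327) / (1 − 0.327) = 0.356 / 0.673 ≈ 0.5290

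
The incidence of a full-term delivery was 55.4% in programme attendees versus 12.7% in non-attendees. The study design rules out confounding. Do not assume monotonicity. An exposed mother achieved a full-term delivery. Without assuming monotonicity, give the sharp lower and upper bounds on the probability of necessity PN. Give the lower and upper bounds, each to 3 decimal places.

0.771 ≤ PN ≤ 1.000

p₁ = 0.554, p₀ = 0.127.
Under exogeneity alone the bounds on PN are max{0,(p₁−p₀)/p₁} ≤ PN ≤ min{1,(1−p₀)/p₁}.
  lower = (p₁ − p₀)/p₁ = 0.427 / 0.554 ≈ 0.7708
  upper = min{1, (1 − p₀)/p₁} = 0.873 / 0.554 ≈ 1.5758 → capped at 1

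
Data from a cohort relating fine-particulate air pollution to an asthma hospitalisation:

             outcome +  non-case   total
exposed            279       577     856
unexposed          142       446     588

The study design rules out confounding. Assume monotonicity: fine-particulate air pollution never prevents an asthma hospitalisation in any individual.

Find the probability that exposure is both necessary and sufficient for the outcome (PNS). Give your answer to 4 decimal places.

PNS ≈ 0.0844

p₁ = P(outcome | exposed) = 279/856 = 0.32593
p₀ = P(outcome | unexposed) = 142/588 = 0.2415
Under exogeneity and monotonicity, PNS = p₁ − p₀.
PNS = 0.32593 − 0.2415 = 0.084438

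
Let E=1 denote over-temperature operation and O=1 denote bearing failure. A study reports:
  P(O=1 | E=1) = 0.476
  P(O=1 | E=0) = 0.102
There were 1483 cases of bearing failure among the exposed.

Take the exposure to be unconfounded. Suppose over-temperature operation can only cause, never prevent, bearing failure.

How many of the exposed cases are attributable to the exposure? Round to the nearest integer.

about 1165 cases

Let p₁ = 0.476, p₀ = 0.102.
PN = (p₁ − p₀)/p₁ = (0.476 − 0.102) / 0.476 ≈ 0.78571.
Attributable cases ≈ PN × (exposed cases) = 0.78571 × 1483 ≈ 1165.21.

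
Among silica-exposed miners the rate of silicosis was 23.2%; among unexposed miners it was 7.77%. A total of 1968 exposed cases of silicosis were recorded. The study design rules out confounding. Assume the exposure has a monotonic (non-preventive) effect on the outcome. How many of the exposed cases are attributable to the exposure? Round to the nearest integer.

about 1309 cases

p₁ = 0.232, p₀ = 0.0777.
PN = (p₁ − p₀)/p₁ = (0.232 − 0.0777) / 0.232 ≈ 0.66509.
Attributable cases ≈ PN × (exposed cases) = 0.66509 × 1968 ≈ 1308.89.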